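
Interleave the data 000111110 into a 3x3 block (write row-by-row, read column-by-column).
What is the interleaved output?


Matrix:
  000
  111
  110
Read columns: 011011010

011011010


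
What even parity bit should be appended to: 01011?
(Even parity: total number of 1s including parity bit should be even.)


Number of 1s in data: 3
Parity bit: 1

1


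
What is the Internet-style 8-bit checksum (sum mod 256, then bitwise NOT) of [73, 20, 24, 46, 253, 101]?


Sum = 517 mod 256 = 5
Complement = 250

250


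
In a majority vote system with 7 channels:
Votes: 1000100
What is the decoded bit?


Ones: 2 out of 7
Threshold: 4

0 (2/7 voted 1)


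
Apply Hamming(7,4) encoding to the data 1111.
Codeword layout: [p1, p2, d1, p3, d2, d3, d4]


Parity bits: p1=1, p2=1, p3=1

1111111


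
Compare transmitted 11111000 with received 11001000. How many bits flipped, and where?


XOR: 00110000

2 error(s) at position(s): 2, 3


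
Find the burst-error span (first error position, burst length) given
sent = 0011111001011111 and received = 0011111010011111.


XOR: 0000000011000000

Burst at position 8, length 2


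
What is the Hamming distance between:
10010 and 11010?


XOR: 01000
Count of 1s: 1

1


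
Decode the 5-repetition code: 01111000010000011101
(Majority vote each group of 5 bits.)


Groups: 01111, 00001, 00000, 11101
Majority votes: 1001

1001


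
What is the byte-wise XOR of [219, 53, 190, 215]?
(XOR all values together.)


XOR chain: 219 ^ 53 ^ 190 ^ 215 = 135

135


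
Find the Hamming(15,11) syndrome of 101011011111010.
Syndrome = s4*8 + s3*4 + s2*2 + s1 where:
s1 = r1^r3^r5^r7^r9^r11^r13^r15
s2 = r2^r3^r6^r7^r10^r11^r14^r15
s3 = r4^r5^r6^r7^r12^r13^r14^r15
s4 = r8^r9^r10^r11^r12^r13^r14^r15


s1=1, s2=1, s3=0, s4=0

Syndrome = 3 (error at position 3)


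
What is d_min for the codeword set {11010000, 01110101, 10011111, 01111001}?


Comparing all pairs, minimum distance: 2
Can detect 1 errors, correct 0 errors

2


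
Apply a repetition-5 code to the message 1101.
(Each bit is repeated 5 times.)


Each bit -> 5 copies

11111111110000011111


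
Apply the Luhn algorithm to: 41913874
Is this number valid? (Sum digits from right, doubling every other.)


Luhn sum = 42
42 mod 10 = 2

Invalid (Luhn sum mod 10 = 2)


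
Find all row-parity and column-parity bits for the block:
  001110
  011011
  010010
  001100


Row parities: 1000
Column parities: 001011

Row P: 1000, Col P: 001011, Corner: 1


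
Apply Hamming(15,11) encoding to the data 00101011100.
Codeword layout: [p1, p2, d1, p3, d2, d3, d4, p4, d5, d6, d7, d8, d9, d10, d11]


Parity bits: p1=1, p2=0, p3=1, p4=0

100101001011100


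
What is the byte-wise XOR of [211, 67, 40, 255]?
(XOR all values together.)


XOR chain: 211 ^ 67 ^ 40 ^ 255 = 71

71


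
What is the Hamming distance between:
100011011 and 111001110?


XOR: 011010101
Count of 1s: 5

5


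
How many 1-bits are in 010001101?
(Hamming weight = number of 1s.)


Counting 1s in 010001101

4


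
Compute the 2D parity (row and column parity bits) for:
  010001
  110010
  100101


Row parities: 011
Column parities: 000110

Row P: 011, Col P: 000110, Corner: 0


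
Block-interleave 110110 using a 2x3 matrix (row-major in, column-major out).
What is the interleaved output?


Matrix:
  110
  110
Read columns: 111100

111100


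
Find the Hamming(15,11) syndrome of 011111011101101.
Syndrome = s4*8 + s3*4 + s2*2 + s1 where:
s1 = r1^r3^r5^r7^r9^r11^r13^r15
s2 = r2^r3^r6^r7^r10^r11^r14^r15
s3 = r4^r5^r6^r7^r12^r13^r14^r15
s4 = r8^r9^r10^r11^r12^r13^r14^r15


s1=1, s2=1, s3=0, s4=0

Syndrome = 3 (error at position 3)


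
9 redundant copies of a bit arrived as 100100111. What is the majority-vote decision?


Ones: 5 out of 9
Threshold: 5

1 (5/9 voted 1)


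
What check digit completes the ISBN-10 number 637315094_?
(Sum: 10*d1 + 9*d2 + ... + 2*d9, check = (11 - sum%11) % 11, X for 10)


Weighted sum: 230
230 mod 11 = 10

Check digit: 1


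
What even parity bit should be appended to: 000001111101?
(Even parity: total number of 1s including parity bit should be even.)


Number of 1s in data: 6
Parity bit: 0

0


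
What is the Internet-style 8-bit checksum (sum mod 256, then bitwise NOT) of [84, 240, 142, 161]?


Sum = 627 mod 256 = 115
Complement = 140

140


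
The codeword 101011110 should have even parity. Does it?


Number of 1s: 6

Yes, parity is correct (6 ones)


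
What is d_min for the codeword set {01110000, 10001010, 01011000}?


Comparing all pairs, minimum distance: 2
Can detect 1 errors, correct 0 errors

2


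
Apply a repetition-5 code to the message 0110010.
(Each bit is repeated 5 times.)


Each bit -> 5 copies

00000111111111100000000001111100000


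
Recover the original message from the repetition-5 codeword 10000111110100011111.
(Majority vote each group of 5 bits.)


Groups: 10000, 11111, 01000, 11111
Majority votes: 0101

0101


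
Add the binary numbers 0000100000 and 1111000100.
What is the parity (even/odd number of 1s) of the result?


0000100000 = 32
1111000100 = 964
Sum = 996 = 1111100100
1s count = 6

even parity (6 ones in 1111100100)


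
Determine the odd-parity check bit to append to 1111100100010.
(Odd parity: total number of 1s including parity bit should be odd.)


Number of 1s in data: 7
Parity bit: 0

0


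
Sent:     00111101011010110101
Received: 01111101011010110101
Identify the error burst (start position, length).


XOR: 01000000000000000000

Burst at position 1, length 1


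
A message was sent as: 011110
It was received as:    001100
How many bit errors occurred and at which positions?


XOR: 010010

2 error(s) at position(s): 1, 4


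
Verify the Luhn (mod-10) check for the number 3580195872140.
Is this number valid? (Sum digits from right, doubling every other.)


Luhn sum = 54
54 mod 10 = 4

Invalid (Luhn sum mod 10 = 4)


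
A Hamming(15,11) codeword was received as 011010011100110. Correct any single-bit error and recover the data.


Syndrome = 12: error at position 12

Data: 11001101110 (corrected bit 12)


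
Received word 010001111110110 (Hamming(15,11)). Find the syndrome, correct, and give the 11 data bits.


Syndrome = 0: no error detected

Data: 00111110110 (no errors)


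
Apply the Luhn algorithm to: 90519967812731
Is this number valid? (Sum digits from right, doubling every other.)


Luhn sum = 65
65 mod 10 = 5

Invalid (Luhn sum mod 10 = 5)


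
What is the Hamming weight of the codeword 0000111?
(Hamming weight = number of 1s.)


Counting 1s in 0000111

3


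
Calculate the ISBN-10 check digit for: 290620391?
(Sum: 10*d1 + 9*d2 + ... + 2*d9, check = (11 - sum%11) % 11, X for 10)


Weighted sum: 196
196 mod 11 = 9

Check digit: 2


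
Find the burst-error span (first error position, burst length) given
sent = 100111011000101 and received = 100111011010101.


XOR: 000000000010000

Burst at position 10, length 1


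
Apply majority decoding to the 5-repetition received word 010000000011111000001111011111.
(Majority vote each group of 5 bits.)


Groups: 01000, 00000, 11111, 00000, 11110, 11111
Majority votes: 001011

001011


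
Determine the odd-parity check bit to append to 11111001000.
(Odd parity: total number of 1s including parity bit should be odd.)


Number of 1s in data: 6
Parity bit: 1

1


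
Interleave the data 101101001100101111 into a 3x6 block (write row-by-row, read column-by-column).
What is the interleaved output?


Matrix:
  101101
  001100
  101111
Read columns: 101000111111001101

101000111111001101


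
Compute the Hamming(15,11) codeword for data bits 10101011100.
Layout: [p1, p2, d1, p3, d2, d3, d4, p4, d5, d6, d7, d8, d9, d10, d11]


Parity bits: p1=0, p2=1, p3=1, p4=0

011101001011100


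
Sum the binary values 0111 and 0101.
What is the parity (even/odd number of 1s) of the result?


0111 = 7
0101 = 5
Sum = 12 = 1100
1s count = 2

even parity (2 ones in 1100)


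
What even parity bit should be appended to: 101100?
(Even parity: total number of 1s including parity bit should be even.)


Number of 1s in data: 3
Parity bit: 1

1


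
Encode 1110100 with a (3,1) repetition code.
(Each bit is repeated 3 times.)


Each bit -> 3 copies

111111111000111000000


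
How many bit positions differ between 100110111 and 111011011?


XOR: 011101100
Count of 1s: 5

5


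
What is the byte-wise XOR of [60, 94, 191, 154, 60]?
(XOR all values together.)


XOR chain: 60 ^ 94 ^ 191 ^ 154 ^ 60 = 123

123


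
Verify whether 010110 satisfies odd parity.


Number of 1s: 3

Yes, parity is correct (3 ones)


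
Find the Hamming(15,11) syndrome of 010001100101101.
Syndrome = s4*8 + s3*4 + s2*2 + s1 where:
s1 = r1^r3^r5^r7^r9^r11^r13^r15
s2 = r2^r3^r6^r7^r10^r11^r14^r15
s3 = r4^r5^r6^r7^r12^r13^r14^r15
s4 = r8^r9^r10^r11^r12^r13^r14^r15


s1=1, s2=1, s3=1, s4=0

Syndrome = 7 (error at position 7)


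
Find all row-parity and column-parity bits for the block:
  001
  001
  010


Row parities: 111
Column parities: 010

Row P: 111, Col P: 010, Corner: 1


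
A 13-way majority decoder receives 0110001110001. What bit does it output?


Ones: 6 out of 13
Threshold: 7

0 (6/13 voted 1)


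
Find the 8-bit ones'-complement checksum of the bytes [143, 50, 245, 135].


Sum = 573 mod 256 = 61
Complement = 194

194


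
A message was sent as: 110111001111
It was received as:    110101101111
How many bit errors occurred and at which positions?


XOR: 000010100000

2 error(s) at position(s): 4, 6


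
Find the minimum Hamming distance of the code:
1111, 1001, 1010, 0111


Comparing all pairs, minimum distance: 1
Can detect 0 errors, correct 0 errors

1


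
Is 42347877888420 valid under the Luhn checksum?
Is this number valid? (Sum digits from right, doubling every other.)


Luhn sum = 75
75 mod 10 = 5

Invalid (Luhn sum mod 10 = 5)


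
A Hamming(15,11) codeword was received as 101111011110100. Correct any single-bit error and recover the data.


Syndrome = 8: error at position 8

Data: 11101110100 (corrected bit 8)


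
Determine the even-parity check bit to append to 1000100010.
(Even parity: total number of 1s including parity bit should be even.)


Number of 1s in data: 3
Parity bit: 1

1


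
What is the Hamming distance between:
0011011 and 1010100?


XOR: 1001111
Count of 1s: 5

5


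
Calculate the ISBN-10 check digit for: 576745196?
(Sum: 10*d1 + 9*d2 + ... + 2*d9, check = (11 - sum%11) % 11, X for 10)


Weighted sum: 302
302 mod 11 = 5

Check digit: 6


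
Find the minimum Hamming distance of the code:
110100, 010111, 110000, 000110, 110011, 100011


Comparing all pairs, minimum distance: 1
Can detect 0 errors, correct 0 errors

1


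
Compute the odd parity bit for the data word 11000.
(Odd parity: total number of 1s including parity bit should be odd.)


Number of 1s in data: 2
Parity bit: 1

1


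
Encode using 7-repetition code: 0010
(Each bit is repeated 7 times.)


Each bit -> 7 copies

0000000000000011111110000000


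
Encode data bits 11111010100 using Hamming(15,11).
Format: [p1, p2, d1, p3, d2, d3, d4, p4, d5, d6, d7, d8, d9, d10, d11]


Parity bits: p1=0, p2=0, p3=0, p4=1

001011111010100


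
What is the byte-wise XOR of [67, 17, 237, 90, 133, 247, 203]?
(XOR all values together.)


XOR chain: 67 ^ 17 ^ 237 ^ 90 ^ 133 ^ 247 ^ 203 = 92

92


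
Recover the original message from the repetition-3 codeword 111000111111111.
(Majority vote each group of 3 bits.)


Groups: 111, 000, 111, 111, 111
Majority votes: 10111

10111


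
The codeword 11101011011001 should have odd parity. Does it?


Number of 1s: 9

Yes, parity is correct (9 ones)


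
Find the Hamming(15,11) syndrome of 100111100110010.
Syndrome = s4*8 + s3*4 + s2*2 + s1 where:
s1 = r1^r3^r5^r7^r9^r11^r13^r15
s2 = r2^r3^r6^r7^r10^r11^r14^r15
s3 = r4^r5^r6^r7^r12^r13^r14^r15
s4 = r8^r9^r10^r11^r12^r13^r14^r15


s1=0, s2=1, s3=1, s4=1

Syndrome = 14 (error at position 14)


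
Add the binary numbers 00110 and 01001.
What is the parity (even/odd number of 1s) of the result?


00110 = 6
01001 = 9
Sum = 15 = 1111
1s count = 4

even parity (4 ones in 1111)


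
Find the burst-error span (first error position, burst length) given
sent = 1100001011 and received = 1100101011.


XOR: 0000100000

Burst at position 4, length 1


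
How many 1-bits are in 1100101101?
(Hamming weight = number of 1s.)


Counting 1s in 1100101101

6


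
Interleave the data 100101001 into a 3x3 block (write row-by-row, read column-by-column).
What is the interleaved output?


Matrix:
  100
  101
  001
Read columns: 110000011

110000011


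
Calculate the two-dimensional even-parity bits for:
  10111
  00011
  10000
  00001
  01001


Row parities: 00110
Column parities: 01100

Row P: 00110, Col P: 01100, Corner: 0


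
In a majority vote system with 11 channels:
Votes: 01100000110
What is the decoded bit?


Ones: 4 out of 11
Threshold: 6

0 (4/11 voted 1)


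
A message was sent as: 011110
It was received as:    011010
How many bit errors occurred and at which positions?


XOR: 000100

1 error(s) at position(s): 3


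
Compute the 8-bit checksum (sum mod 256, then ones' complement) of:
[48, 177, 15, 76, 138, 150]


Sum = 604 mod 256 = 92
Complement = 163

163


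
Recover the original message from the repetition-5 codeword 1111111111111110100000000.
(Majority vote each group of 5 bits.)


Groups: 11111, 11111, 11111, 01000, 00000
Majority votes: 11100

11100


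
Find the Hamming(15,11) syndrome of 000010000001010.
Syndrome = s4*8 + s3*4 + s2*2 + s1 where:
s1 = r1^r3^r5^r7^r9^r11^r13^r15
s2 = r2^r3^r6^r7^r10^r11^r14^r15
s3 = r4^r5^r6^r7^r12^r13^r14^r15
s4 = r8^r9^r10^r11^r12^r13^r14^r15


s1=1, s2=1, s3=1, s4=0

Syndrome = 7 (error at position 7)


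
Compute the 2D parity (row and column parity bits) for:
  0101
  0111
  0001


Row parities: 011
Column parities: 0011

Row P: 011, Col P: 0011, Corner: 0


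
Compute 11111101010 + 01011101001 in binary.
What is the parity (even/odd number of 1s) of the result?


11111101010 = 2026
01011101001 = 745
Sum = 2771 = 101011010011
1s count = 7

odd parity (7 ones in 101011010011)


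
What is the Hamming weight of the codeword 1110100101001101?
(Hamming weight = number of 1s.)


Counting 1s in 1110100101001101

9


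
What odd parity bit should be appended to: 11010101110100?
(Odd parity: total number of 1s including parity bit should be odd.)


Number of 1s in data: 8
Parity bit: 1

1


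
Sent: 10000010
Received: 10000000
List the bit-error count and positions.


XOR: 00000010

1 error(s) at position(s): 6


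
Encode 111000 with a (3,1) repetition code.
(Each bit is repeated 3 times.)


Each bit -> 3 copies

111111111000000000


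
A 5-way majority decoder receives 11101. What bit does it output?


Ones: 4 out of 5
Threshold: 3

1 (4/5 voted 1)


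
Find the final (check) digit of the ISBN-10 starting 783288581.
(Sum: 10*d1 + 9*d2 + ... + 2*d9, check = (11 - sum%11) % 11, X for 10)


Weighted sum: 314
314 mod 11 = 6

Check digit: 5


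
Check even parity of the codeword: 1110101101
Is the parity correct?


Number of 1s: 7

No, parity error (7 ones)


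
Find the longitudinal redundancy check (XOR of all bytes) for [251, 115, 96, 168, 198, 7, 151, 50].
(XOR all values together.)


XOR chain: 251 ^ 115 ^ 96 ^ 168 ^ 198 ^ 7 ^ 151 ^ 50 = 36

36


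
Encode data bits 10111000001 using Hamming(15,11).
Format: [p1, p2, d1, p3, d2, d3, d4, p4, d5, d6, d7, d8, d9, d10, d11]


Parity bits: p1=0, p2=0, p3=1, p4=0

001101101000001


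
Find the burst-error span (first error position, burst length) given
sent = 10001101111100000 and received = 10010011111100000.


XOR: 00011110000000000

Burst at position 3, length 4


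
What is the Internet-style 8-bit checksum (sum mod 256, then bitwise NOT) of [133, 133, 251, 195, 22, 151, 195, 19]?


Sum = 1099 mod 256 = 75
Complement = 180

180


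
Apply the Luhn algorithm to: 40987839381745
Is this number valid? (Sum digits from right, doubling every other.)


Luhn sum = 89
89 mod 10 = 9

Invalid (Luhn sum mod 10 = 9)


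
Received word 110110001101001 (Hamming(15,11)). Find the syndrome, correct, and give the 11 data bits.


Syndrome = 2: error at position 2

Data: 01001101001 (corrected bit 2)


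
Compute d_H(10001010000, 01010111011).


XOR: 11011101011
Count of 1s: 8

8


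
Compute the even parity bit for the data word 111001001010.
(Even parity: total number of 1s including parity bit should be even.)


Number of 1s in data: 6
Parity bit: 0

0


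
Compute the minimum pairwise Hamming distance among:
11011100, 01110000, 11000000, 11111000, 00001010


Comparing all pairs, minimum distance: 2
Can detect 1 errors, correct 0 errors

2


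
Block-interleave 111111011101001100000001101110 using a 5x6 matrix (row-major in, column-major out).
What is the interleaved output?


Matrix:
  111111
  011101
  001100
  000001
  101110
Read columns: 100011100011101111011000111010

100011100011101111011000111010


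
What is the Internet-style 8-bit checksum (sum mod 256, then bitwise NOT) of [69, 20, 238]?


Sum = 327 mod 256 = 71
Complement = 184

184


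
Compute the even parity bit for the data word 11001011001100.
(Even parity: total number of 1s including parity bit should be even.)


Number of 1s in data: 7
Parity bit: 1

1


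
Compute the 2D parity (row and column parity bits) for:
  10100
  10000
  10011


Row parities: 011
Column parities: 10111

Row P: 011, Col P: 10111, Corner: 0


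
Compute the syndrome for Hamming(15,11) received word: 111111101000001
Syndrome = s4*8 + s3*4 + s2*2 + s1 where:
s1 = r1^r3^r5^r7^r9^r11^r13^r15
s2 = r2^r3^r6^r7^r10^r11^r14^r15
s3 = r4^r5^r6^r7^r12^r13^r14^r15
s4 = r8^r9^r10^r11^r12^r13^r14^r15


s1=0, s2=1, s3=1, s4=0

Syndrome = 6 (error at position 6)


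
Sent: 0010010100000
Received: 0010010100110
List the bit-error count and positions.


XOR: 0000000000110

2 error(s) at position(s): 10, 11


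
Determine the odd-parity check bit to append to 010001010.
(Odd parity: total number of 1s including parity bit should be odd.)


Number of 1s in data: 3
Parity bit: 0

0


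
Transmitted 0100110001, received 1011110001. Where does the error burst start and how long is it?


XOR: 1111000000

Burst at position 0, length 4


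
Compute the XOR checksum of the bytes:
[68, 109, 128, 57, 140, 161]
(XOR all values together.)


XOR chain: 68 ^ 109 ^ 128 ^ 57 ^ 140 ^ 161 = 189

189


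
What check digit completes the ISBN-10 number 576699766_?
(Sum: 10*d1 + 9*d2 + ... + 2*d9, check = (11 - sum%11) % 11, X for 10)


Weighted sum: 360
360 mod 11 = 8

Check digit: 3


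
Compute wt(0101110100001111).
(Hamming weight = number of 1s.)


Counting 1s in 0101110100001111

9


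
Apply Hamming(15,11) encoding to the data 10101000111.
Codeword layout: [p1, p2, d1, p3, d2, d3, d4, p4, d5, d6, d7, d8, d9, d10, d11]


Parity bits: p1=0, p2=0, p3=0, p4=0

001001001000111


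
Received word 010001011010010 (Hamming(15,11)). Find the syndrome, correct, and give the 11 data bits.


Syndrome = 0: no error detected

Data: 00101010010 (no errors)


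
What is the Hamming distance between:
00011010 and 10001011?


XOR: 10010001
Count of 1s: 3

3


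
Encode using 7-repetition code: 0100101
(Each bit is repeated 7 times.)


Each bit -> 7 copies

0000000111111100000000000000111111100000001111111


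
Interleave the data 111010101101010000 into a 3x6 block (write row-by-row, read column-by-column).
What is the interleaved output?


Matrix:
  111010
  101101
  010000
Read columns: 110101110010100010

110101110010100010


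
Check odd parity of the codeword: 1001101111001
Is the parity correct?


Number of 1s: 8

No, parity error (8 ones)


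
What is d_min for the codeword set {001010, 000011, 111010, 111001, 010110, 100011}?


Comparing all pairs, minimum distance: 1
Can detect 0 errors, correct 0 errors

1


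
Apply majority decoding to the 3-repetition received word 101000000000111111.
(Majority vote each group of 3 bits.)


Groups: 101, 000, 000, 000, 111, 111
Majority votes: 100011

100011


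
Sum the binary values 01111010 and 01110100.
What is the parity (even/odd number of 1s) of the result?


01111010 = 122
01110100 = 116
Sum = 238 = 11101110
1s count = 6

even parity (6 ones in 11101110)


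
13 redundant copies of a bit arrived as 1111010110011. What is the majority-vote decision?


Ones: 9 out of 13
Threshold: 7

1 (9/13 voted 1)


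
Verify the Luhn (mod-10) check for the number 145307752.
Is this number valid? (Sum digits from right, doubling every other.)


Luhn sum = 35
35 mod 10 = 5

Invalid (Luhn sum mod 10 = 5)


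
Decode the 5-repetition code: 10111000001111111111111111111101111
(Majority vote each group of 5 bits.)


Groups: 10111, 00000, 11111, 11111, 11111, 11111, 01111
Majority votes: 1011111

1011111


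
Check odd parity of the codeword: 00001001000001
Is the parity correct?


Number of 1s: 3

Yes, parity is correct (3 ones)


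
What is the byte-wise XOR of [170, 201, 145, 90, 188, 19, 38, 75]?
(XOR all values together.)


XOR chain: 170 ^ 201 ^ 145 ^ 90 ^ 188 ^ 19 ^ 38 ^ 75 = 106

106


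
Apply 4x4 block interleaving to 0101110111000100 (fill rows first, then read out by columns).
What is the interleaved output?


Matrix:
  0101
  1101
  1100
  0100
Read columns: 0110111100001100

0110111100001100


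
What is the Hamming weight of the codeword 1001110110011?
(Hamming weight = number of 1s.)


Counting 1s in 1001110110011

8


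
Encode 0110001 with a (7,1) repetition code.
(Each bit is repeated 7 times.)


Each bit -> 7 copies

0000000111111111111110000000000000000000001111111


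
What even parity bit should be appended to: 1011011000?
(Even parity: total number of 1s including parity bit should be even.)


Number of 1s in data: 5
Parity bit: 1

1


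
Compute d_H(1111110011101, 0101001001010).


XOR: 1010111010111
Count of 1s: 9

9


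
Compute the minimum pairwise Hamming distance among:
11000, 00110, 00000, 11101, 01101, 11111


Comparing all pairs, minimum distance: 1
Can detect 0 errors, correct 0 errors

1


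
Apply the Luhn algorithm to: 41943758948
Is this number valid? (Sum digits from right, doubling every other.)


Luhn sum = 68
68 mod 10 = 8

Invalid (Luhn sum mod 10 = 8)


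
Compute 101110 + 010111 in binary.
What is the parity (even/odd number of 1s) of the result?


101110 = 46
010111 = 23
Sum = 69 = 1000101
1s count = 3

odd parity (3 ones in 1000101)


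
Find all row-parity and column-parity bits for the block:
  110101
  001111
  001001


Row parities: 000
Column parities: 110011

Row P: 000, Col P: 110011, Corner: 0


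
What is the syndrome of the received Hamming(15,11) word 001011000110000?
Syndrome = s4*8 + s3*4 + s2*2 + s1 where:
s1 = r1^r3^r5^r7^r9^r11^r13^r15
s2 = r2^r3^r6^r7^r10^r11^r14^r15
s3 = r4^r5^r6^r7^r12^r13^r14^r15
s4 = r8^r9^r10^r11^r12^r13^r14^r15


s1=1, s2=0, s3=0, s4=0

Syndrome = 1 (error at position 1)


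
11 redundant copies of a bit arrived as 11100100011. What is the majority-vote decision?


Ones: 6 out of 11
Threshold: 6

1 (6/11 voted 1)


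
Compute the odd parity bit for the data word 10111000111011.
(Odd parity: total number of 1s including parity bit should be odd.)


Number of 1s in data: 9
Parity bit: 0

0


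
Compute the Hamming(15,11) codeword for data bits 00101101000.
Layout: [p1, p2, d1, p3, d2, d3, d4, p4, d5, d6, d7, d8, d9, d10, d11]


Parity bits: p1=1, p2=0, p3=0, p4=1

100001011101000


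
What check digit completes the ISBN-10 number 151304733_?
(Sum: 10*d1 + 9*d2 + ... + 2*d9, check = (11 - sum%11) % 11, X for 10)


Weighted sum: 147
147 mod 11 = 4

Check digit: 7


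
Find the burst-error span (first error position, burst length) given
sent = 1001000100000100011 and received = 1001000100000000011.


XOR: 0000000000000100000

Burst at position 13, length 1


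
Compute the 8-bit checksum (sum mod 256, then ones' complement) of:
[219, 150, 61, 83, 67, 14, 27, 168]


Sum = 789 mod 256 = 21
Complement = 234

234


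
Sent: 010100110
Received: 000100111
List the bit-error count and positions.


XOR: 010000001

2 error(s) at position(s): 1, 8


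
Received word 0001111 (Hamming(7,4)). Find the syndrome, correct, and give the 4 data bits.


Syndrome = 0: no error detected

Data: 0111 (no errors)


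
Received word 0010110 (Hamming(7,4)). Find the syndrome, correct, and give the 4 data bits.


Syndrome = 0: no error detected

Data: 1110 (no errors)


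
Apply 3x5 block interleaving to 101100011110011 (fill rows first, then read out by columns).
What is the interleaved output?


Matrix:
  10110
  00111
  10011
Read columns: 101000110111011

101000110111011


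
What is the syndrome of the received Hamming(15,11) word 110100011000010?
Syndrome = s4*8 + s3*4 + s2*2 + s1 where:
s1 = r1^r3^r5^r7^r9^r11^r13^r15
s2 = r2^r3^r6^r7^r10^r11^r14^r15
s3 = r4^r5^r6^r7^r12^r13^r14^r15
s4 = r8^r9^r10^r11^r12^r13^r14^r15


s1=0, s2=0, s3=0, s4=1

Syndrome = 8 (error at position 8)


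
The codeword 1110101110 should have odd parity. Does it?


Number of 1s: 7

Yes, parity is correct (7 ones)


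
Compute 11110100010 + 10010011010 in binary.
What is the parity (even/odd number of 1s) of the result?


11110100010 = 1954
10010011010 = 1178
Sum = 3132 = 110000111100
1s count = 6

even parity (6 ones in 110000111100)


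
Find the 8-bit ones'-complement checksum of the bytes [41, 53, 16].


Sum = 110 mod 256 = 110
Complement = 145

145


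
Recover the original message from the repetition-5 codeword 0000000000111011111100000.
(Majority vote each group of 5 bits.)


Groups: 00000, 00000, 11101, 11111, 00000
Majority votes: 00110

00110


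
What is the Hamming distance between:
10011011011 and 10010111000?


XOR: 00001100011
Count of 1s: 4

4


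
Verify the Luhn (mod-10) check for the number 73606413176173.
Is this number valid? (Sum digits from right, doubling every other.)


Luhn sum = 44
44 mod 10 = 4

Invalid (Luhn sum mod 10 = 4)


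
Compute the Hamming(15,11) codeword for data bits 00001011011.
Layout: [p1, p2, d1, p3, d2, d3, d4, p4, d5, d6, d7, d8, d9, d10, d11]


Parity bits: p1=1, p2=1, p3=1, p4=1

110100011011011


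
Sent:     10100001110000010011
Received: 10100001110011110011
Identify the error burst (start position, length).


XOR: 00000000000011100000

Burst at position 12, length 3


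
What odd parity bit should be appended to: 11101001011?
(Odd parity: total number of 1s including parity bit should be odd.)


Number of 1s in data: 7
Parity bit: 0

0


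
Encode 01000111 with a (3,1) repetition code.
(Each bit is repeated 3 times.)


Each bit -> 3 copies

000111000000000111111111


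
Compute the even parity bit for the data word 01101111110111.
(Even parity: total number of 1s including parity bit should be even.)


Number of 1s in data: 11
Parity bit: 1

1


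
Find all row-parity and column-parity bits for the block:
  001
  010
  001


Row parities: 111
Column parities: 010

Row P: 111, Col P: 010, Corner: 1


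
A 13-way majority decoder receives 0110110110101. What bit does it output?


Ones: 8 out of 13
Threshold: 7

1 (8/13 voted 1)


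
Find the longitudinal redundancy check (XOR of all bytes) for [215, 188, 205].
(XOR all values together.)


XOR chain: 215 ^ 188 ^ 205 = 166

166


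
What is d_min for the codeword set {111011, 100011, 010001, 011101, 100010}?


Comparing all pairs, minimum distance: 1
Can detect 0 errors, correct 0 errors

1


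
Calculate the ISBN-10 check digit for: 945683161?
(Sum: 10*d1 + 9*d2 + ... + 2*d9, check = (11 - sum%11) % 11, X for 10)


Weighted sum: 295
295 mod 11 = 9

Check digit: 2


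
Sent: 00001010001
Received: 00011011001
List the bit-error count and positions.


XOR: 00010001000

2 error(s) at position(s): 3, 7


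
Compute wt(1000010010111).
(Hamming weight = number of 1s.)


Counting 1s in 1000010010111

6


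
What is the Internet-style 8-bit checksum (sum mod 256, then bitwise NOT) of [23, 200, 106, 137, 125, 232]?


Sum = 823 mod 256 = 55
Complement = 200

200


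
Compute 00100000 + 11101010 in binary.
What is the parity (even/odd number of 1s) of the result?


00100000 = 32
11101010 = 234
Sum = 266 = 100001010
1s count = 3

odd parity (3 ones in 100001010)


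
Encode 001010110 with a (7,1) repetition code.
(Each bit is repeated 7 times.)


Each bit -> 7 copies

000000000000001111111000000011111110000000111111111111110000000


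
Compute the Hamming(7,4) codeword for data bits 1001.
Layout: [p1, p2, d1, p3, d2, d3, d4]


Parity bits: p1=0, p2=0, p3=1

0011001


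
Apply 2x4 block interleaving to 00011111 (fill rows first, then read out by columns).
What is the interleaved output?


Matrix:
  0001
  1111
Read columns: 01010111

01010111


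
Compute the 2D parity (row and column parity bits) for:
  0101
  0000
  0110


Row parities: 000
Column parities: 0011

Row P: 000, Col P: 0011, Corner: 0


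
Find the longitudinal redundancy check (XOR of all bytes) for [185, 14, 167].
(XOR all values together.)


XOR chain: 185 ^ 14 ^ 167 = 16

16


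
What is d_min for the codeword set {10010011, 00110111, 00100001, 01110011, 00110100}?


Comparing all pairs, minimum distance: 2
Can detect 1 errors, correct 0 errors

2


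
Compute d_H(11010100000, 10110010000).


XOR: 01100110000
Count of 1s: 4

4


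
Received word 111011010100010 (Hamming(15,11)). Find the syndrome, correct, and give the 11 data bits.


Syndrome = 15: error at position 15

Data: 11100100011 (corrected bit 15)


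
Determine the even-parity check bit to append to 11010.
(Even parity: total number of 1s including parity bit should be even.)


Number of 1s in data: 3
Parity bit: 1

1


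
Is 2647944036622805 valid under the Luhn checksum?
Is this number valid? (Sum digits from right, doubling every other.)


Luhn sum = 80
80 mod 10 = 0

Valid (Luhn sum mod 10 = 0)


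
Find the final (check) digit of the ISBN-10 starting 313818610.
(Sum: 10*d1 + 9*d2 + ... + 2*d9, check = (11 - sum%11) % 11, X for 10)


Weighted sum: 192
192 mod 11 = 5

Check digit: 6


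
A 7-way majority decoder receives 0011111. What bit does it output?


Ones: 5 out of 7
Threshold: 4

1 (5/7 voted 1)


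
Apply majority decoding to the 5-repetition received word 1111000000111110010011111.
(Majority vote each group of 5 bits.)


Groups: 11110, 00000, 11111, 00100, 11111
Majority votes: 10101

10101


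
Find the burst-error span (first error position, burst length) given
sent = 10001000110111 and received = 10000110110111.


XOR: 00001110000000

Burst at position 4, length 3


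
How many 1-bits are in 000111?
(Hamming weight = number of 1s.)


Counting 1s in 000111

3


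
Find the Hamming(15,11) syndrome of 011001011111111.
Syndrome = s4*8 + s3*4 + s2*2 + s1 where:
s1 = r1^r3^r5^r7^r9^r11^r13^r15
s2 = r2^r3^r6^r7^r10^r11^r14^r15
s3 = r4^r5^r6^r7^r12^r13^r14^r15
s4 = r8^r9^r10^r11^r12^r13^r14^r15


s1=1, s2=1, s3=1, s4=0

Syndrome = 7 (error at position 7)


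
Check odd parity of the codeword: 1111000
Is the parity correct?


Number of 1s: 4

No, parity error (4 ones)


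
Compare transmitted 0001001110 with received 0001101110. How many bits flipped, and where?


XOR: 0000100000

1 error(s) at position(s): 4


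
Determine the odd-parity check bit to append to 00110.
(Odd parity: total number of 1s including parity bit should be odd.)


Number of 1s in data: 2
Parity bit: 1

1


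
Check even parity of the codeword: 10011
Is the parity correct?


Number of 1s: 3

No, parity error (3 ones)


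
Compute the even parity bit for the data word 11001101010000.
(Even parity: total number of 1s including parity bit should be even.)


Number of 1s in data: 6
Parity bit: 0

0


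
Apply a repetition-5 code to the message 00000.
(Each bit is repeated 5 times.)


Each bit -> 5 copies

0000000000000000000000000


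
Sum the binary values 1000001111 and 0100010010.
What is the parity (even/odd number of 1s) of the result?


1000001111 = 527
0100010010 = 274
Sum = 801 = 1100100001
1s count = 4

even parity (4 ones in 1100100001)


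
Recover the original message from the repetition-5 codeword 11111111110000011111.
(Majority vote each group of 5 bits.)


Groups: 11111, 11111, 00000, 11111
Majority votes: 1101

1101


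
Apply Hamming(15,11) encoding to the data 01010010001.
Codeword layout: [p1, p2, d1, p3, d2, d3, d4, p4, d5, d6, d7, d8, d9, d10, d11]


Parity bits: p1=0, p2=1, p3=1, p4=0

010110100010001


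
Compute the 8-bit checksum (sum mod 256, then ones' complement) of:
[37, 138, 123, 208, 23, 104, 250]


Sum = 883 mod 256 = 115
Complement = 140

140


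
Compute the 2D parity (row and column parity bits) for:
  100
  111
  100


Row parities: 111
Column parities: 111

Row P: 111, Col P: 111, Corner: 1


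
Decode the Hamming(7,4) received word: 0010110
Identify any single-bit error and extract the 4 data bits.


Syndrome = 0: no error detected

Data: 1110 (no errors)


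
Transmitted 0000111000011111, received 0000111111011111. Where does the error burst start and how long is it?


XOR: 0000000111000000

Burst at position 7, length 3


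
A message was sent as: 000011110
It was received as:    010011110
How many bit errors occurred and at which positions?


XOR: 010000000

1 error(s) at position(s): 1


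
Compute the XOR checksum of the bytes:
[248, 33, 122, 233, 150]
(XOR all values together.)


XOR chain: 248 ^ 33 ^ 122 ^ 233 ^ 150 = 220

220


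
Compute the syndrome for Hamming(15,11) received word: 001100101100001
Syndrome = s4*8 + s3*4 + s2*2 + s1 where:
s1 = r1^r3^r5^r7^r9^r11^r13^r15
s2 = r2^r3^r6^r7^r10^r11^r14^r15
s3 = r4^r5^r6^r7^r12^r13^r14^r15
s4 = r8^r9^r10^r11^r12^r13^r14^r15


s1=0, s2=0, s3=1, s4=1

Syndrome = 12 (error at position 12)


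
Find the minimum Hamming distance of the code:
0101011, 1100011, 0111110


Comparing all pairs, minimum distance: 2
Can detect 1 errors, correct 0 errors

2


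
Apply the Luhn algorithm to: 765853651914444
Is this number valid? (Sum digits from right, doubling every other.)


Luhn sum = 75
75 mod 10 = 5

Invalid (Luhn sum mod 10 = 5)


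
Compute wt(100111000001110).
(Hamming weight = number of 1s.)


Counting 1s in 100111000001110

7


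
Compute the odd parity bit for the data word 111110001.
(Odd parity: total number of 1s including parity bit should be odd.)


Number of 1s in data: 6
Parity bit: 1

1


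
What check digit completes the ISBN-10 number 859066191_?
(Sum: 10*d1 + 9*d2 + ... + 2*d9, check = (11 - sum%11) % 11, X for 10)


Weighted sum: 296
296 mod 11 = 10

Check digit: 1


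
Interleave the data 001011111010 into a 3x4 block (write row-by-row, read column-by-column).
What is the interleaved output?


Matrix:
  0010
  1111
  1010
Read columns: 011010111010

011010111010


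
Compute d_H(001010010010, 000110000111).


XOR: 001100010101
Count of 1s: 5

5


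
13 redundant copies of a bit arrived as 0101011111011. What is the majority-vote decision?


Ones: 9 out of 13
Threshold: 7

1 (9/13 voted 1)


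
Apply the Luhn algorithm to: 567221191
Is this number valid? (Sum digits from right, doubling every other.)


Luhn sum = 34
34 mod 10 = 4

Invalid (Luhn sum mod 10 = 4)


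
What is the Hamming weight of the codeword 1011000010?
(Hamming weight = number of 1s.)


Counting 1s in 1011000010

4


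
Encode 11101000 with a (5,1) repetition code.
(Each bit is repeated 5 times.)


Each bit -> 5 copies

1111111111111110000011111000000000000000


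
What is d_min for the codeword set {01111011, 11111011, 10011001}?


Comparing all pairs, minimum distance: 1
Can detect 0 errors, correct 0 errors

1


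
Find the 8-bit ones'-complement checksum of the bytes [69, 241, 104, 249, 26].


Sum = 689 mod 256 = 177
Complement = 78

78


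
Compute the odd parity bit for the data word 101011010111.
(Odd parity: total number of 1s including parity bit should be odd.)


Number of 1s in data: 8
Parity bit: 1

1


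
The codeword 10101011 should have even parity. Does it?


Number of 1s: 5

No, parity error (5 ones)


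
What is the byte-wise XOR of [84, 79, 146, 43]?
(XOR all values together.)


XOR chain: 84 ^ 79 ^ 146 ^ 43 = 162

162


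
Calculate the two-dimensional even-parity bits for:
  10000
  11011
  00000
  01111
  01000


Row parities: 10001
Column parities: 01100

Row P: 10001, Col P: 01100, Corner: 0


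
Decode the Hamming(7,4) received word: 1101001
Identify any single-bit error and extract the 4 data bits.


Syndrome = 0: no error detected

Data: 0001 (no errors)


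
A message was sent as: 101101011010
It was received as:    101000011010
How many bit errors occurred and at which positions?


XOR: 000101000000

2 error(s) at position(s): 3, 5


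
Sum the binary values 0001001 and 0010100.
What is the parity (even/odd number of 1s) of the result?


0001001 = 9
0010100 = 20
Sum = 29 = 11101
1s count = 4

even parity (4 ones in 11101)


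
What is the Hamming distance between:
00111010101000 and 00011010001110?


XOR: 00100000100110
Count of 1s: 4

4


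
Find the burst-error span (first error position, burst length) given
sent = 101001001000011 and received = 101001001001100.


XOR: 000000000001111

Burst at position 11, length 4


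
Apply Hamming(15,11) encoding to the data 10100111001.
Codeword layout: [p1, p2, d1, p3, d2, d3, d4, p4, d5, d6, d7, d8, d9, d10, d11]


Parity bits: p1=1, p2=1, p3=1, p4=0

111101000111001


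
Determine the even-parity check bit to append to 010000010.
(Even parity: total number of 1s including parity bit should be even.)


Number of 1s in data: 2
Parity bit: 0

0


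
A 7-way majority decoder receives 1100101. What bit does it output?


Ones: 4 out of 7
Threshold: 4

1 (4/7 voted 1)


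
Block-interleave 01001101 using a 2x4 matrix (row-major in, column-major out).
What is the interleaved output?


Matrix:
  0100
  1101
Read columns: 01110001

01110001


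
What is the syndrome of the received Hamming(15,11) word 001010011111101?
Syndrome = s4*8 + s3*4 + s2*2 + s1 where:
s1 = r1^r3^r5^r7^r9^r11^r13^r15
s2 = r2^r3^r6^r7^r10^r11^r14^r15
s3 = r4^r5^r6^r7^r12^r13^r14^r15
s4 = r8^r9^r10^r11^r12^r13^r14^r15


s1=0, s2=0, s3=0, s4=1

Syndrome = 8 (error at position 8)


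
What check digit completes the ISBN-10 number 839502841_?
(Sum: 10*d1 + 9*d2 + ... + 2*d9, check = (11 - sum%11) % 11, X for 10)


Weighted sum: 270
270 mod 11 = 6

Check digit: 5


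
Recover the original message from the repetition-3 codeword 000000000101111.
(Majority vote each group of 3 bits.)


Groups: 000, 000, 000, 101, 111
Majority votes: 00011

00011


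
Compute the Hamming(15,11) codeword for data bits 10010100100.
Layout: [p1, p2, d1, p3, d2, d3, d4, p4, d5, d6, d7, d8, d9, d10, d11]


Parity bits: p1=1, p2=1, p3=0, p4=0

111000100100100
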